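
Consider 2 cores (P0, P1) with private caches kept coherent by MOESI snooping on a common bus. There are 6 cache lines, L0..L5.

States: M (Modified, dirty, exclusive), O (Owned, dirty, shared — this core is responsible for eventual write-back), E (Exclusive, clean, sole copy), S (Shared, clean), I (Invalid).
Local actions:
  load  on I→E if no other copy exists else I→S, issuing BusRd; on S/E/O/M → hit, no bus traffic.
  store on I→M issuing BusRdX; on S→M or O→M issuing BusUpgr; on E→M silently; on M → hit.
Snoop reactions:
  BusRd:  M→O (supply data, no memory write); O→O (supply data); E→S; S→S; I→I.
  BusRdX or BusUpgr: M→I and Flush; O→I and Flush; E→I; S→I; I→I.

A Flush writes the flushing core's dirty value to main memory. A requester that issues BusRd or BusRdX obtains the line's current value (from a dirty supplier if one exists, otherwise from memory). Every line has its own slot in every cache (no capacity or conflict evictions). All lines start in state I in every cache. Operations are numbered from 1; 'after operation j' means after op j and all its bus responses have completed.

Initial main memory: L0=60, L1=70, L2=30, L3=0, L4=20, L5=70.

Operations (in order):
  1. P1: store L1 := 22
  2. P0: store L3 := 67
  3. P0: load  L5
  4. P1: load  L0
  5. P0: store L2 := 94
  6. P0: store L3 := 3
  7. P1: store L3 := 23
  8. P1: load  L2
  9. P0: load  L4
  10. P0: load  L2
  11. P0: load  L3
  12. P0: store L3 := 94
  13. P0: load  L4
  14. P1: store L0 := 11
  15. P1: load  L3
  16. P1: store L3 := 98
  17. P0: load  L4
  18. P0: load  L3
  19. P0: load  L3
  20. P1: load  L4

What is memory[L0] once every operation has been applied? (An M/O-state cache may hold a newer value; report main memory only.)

memory[L0] = 60

step 1: P1: store L1 := 22  ⟶  IM  (L1)  txn=BusRdX  M[L1]=70
step 2: P0: store L3 := 67  ⟶  MI  (L3)  txn=BusRdX  M[L3]=0
step 3: P0: load  L5  ⟶  EI  (L5)  txn=BusRd  M[L5]=70
step 4: P1: load  L0  ⟶  IE  (L0)  txn=BusRd  M[L0]=60
step 5: P0: store L2 := 94  ⟶  MI  (L2)  txn=BusRdX  M[L2]=30
step 6: P0: store L3 := 3  ⟶  MI  (L3)  txn=∅  M[L3]=0
step 7: P1: store L3 := 23  ⟶  IM  (L3)  txn=BusRdX+Flush  M[L3]=3
step 8: P1: load  L2  ⟶  OS  (L2)  txn=BusRd  M[L2]=30
step 9: P0: load  L4  ⟶  EI  (L4)  txn=BusRd  M[L4]=20
step 10: P0: load  L2  ⟶  OS  (L2)  txn=∅  M[L2]=30
step 11: P0: load  L3  ⟶  SO  (L3)  txn=BusRd  M[L3]=3
step 12: P0: store L3 := 94  ⟶  MI  (L3)  txn=BusUpgr+Flush  M[L3]=23
step 13: P0: load  L4  ⟶  EI  (L4)  txn=∅  M[L4]=20
step 14: P1: store L0 := 11  ⟶  IM  (L0)  txn=∅  M[L0]=60
step 15: P1: load  L3  ⟶  OS  (L3)  txn=BusRd  M[L3]=23
step 16: P1: store L3 := 98  ⟶  IM  (L3)  txn=BusUpgr+Flush  M[L3]=94
step 17: P0: load  L4  ⟶  EI  (L4)  txn=∅  M[L4]=20
step 18: P0: load  L3  ⟶  SO  (L3)  txn=BusRd  M[L3]=94
step 19: P0: load  L3  ⟶  SO  (L3)  txn=∅  M[L3]=94
step 20: P1: load  L4  ⟶  SS  (L4)  txn=BusRd  M[L4]=20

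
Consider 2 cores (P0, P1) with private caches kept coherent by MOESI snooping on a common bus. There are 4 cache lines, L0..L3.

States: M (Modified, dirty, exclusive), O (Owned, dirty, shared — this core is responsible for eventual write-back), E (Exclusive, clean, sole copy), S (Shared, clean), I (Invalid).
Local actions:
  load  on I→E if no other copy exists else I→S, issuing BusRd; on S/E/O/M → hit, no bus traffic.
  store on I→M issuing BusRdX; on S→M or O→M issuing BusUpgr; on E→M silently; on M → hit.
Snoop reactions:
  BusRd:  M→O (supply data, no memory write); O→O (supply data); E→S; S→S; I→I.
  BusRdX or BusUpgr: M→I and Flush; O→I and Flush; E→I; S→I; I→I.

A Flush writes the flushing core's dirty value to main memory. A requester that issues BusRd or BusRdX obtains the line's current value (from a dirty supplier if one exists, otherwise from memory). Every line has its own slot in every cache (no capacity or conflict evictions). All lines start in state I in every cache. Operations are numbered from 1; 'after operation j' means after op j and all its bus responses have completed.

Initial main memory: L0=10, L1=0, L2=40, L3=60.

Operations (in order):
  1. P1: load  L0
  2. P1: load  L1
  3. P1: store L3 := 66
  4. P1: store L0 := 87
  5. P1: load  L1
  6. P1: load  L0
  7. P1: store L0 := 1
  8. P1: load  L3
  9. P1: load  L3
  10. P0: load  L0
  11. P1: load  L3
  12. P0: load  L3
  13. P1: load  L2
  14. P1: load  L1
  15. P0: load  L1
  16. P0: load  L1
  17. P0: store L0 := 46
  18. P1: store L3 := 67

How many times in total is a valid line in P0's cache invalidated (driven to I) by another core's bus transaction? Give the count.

[1] P1: load  L0 | P0:I, P1:E(10) | bus: BusRd
[2] P1: load  L1 | P0:I, P1:E(0) | bus: BusRd
[3] P1: store L3 := 66 | P0:I, P1:M(66) | bus: BusRdX
[4] P1: store L0 := 87 | P0:I, P1:M(87) | bus: none
[5] P1: load  L1 | P0:I, P1:E(0) | bus: none
[6] P1: load  L0 | P0:I, P1:M(87) | bus: none
[7] P1: store L0 := 1 | P0:I, P1:M(1) | bus: none
[8] P1: load  L3 | P0:I, P1:M(66) | bus: none
[9] P1: load  L3 | P0:I, P1:M(66) | bus: none
[10] P0: load  L0 | P0:S(1), P1:O(1) | bus: BusRd
[11] P1: load  L3 | P0:I, P1:M(66) | bus: none
[12] P0: load  L3 | P0:S(66), P1:O(66) | bus: BusRd
[13] P1: load  L2 | P0:I, P1:E(40) | bus: BusRd
[14] P1: load  L1 | P0:I, P1:E(0) | bus: none
[15] P0: load  L1 | P0:S(0), P1:S(0) | bus: BusRd
[16] P0: load  L1 | P0:S(0), P1:S(0) | bus: none
[17] P0: store L0 := 46 | P0:M(46), P1:I | bus: BusUpgr,Flush
[18] P1: store L3 := 67 | P0:I, P1:M(67) | bus: BusUpgr

invalidations = 1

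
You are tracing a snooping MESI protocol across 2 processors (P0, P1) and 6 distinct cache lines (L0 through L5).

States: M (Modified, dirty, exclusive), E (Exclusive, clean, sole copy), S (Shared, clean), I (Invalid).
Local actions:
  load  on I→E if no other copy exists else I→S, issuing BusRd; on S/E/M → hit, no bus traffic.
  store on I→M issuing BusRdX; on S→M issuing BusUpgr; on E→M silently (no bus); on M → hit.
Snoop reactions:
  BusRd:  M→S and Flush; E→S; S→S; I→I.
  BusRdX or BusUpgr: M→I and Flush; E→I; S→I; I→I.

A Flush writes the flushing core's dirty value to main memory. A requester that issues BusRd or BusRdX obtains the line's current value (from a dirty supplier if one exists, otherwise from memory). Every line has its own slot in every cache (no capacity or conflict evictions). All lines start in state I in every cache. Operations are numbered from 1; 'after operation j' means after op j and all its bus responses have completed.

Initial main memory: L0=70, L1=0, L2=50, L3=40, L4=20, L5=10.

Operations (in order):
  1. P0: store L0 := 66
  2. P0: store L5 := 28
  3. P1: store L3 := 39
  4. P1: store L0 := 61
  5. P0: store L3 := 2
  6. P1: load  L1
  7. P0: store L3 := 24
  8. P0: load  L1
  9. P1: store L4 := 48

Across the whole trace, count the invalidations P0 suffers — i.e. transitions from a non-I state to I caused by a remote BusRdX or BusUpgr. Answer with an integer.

invalidations = 1

step 1: P0: store L0 := 66  ⟶  MI  (L0)  txn=BusRdX  M[L0]=70
step 2: P0: store L5 := 28  ⟶  MI  (L5)  txn=BusRdX  M[L5]=10
step 3: P1: store L3 := 39  ⟶  IM  (L3)  txn=BusRdX  M[L3]=40
step 4: P1: store L0 := 61  ⟶  IM  (L0)  txn=BusRdX+Flush  M[L0]=66
step 5: P0: store L3 := 2  ⟶  MI  (L3)  txn=BusRdX+Flush  M[L3]=39
step 6: P1: load  L1  ⟶  IE  (L1)  txn=BusRd  M[L1]=0
step 7: P0: store L3 := 24  ⟶  MI  (L3)  txn=∅  M[L3]=39
step 8: P0: load  L1  ⟶  SS  (L1)  txn=BusRd  M[L1]=0
step 9: P1: store L4 := 48  ⟶  IM  (L4)  txn=BusRdX  M[L4]=20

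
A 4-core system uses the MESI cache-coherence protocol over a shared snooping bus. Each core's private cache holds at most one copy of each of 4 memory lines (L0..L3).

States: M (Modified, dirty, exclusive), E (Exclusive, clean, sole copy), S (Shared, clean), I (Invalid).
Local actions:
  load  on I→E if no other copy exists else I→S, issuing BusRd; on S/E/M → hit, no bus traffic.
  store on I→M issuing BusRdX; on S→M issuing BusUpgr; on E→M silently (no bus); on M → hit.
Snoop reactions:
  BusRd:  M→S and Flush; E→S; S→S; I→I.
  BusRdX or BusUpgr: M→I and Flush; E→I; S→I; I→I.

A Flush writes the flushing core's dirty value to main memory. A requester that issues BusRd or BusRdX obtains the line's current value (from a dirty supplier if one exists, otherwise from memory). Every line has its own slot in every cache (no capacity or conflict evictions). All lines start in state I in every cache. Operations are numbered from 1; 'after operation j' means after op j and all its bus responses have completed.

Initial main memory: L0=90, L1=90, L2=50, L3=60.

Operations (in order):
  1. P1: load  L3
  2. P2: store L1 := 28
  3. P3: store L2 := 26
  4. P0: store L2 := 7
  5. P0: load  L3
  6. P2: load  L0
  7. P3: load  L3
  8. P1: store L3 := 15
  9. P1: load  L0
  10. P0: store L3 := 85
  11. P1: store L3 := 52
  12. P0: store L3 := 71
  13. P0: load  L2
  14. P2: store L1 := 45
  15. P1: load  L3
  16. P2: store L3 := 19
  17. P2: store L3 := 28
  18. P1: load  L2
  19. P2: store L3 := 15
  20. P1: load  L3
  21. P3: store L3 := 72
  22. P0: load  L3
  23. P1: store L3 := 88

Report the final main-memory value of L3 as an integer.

1. P1: load  L3  bus=[BusRd]  L3: P0=I P1=E P2=I P3=I  mem[L3]=60
2. P2: store L1 := 28  bus=[BusRdX]  L1: P0=I P1=I P2=M P3=I  mem[L1]=90
3. P3: store L2 := 26  bus=[BusRdX]  L2: P0=I P1=I P2=I P3=M  mem[L2]=50
4. P0: store L2 := 7  bus=[BusRdX,Flush]  L2: P0=M P1=I P2=I P3=I  mem[L2]=26
5. P0: load  L3  bus=[BusRd]  L3: P0=S P1=S P2=I P3=I  mem[L3]=60
6. P2: load  L0  bus=[BusRd]  L0: P0=I P1=I P2=E P3=I  mem[L0]=90
7. P3: load  L3  bus=[BusRd]  L3: P0=S P1=S P2=I P3=S  mem[L3]=60
8. P1: store L3 := 15  bus=[BusUpgr]  L3: P0=I P1=M P2=I P3=I  mem[L3]=60
9. P1: load  L0  bus=[BusRd]  L0: P0=I P1=S P2=S P3=I  mem[L0]=90
10. P0: store L3 := 85  bus=[BusRdX,Flush]  L3: P0=M P1=I P2=I P3=I  mem[L3]=15
11. P1: store L3 := 52  bus=[BusRdX,Flush]  L3: P0=I P1=M P2=I P3=I  mem[L3]=85
12. P0: store L3 := 71  bus=[BusRdX,Flush]  L3: P0=M P1=I P2=I P3=I  mem[L3]=52
13. P0: load  L2  bus=[-]  L2: P0=M P1=I P2=I P3=I  mem[L2]=26
14. P2: store L1 := 45  bus=[-]  L1: P0=I P1=I P2=M P3=I  mem[L1]=90
15. P1: load  L3  bus=[BusRd,Flush]  L3: P0=S P1=S P2=I P3=I  mem[L3]=71
16. P2: store L3 := 19  bus=[BusRdX]  L3: P0=I P1=I P2=M P3=I  mem[L3]=71
17. P2: store L3 := 28  bus=[-]  L3: P0=I P1=I P2=M P3=I  mem[L3]=71
18. P1: load  L2  bus=[BusRd,Flush]  L2: P0=S P1=S P2=I P3=I  mem[L2]=7
19. P2: store L3 := 15  bus=[-]  L3: P0=I P1=I P2=M P3=I  mem[L3]=71
20. P1: load  L3  bus=[BusRd,Flush]  L3: P0=I P1=S P2=S P3=I  mem[L3]=15
21. P3: store L3 := 72  bus=[BusRdX]  L3: P0=I P1=I P2=I P3=M  mem[L3]=15
22. P0: load  L3  bus=[BusRd,Flush]  L3: P0=S P1=I P2=I P3=S  mem[L3]=72
23. P1: store L3 := 88  bus=[BusRdX]  L3: P0=I P1=M P2=I P3=I  mem[L3]=72

memory[L3] = 72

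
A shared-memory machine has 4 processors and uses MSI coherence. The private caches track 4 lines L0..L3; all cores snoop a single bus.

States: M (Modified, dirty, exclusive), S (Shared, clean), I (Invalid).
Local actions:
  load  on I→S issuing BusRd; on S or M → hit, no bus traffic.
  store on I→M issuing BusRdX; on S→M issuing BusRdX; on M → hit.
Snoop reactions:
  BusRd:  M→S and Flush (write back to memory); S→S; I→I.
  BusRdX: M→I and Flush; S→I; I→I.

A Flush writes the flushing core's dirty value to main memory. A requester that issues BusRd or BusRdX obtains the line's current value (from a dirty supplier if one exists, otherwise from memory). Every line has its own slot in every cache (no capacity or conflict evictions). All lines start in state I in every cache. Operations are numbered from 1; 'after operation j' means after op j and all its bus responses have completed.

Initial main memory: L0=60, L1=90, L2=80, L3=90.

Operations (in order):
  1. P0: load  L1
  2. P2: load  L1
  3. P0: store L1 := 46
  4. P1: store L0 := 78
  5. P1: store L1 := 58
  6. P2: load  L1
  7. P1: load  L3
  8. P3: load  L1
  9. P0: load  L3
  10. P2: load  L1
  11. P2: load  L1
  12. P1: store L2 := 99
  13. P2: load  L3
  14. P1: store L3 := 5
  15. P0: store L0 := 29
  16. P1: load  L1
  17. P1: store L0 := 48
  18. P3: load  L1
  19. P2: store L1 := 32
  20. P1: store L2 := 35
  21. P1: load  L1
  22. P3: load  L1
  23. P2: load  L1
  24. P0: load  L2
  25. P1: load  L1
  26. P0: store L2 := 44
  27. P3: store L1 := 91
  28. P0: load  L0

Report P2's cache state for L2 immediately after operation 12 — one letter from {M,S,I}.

1. P0: load  L1  bus=[BusRd]  L1: P0=S P1=I P2=I P3=I  mem[L1]=90
2. P2: load  L1  bus=[BusRd]  L1: P0=S P1=I P2=S P3=I  mem[L1]=90
3. P0: store L1 := 46  bus=[BusRdX]  L1: P0=M P1=I P2=I P3=I  mem[L1]=90
4. P1: store L0 := 78  bus=[BusRdX]  L0: P0=I P1=M P2=I P3=I  mem[L0]=60
5. P1: store L1 := 58  bus=[BusRdX,Flush]  L1: P0=I P1=M P2=I P3=I  mem[L1]=46
6. P2: load  L1  bus=[BusRd,Flush]  L1: P0=I P1=S P2=S P3=I  mem[L1]=58
7. P1: load  L3  bus=[BusRd]  L3: P0=I P1=S P2=I P3=I  mem[L3]=90
8. P3: load  L1  bus=[BusRd]  L1: P0=I P1=S P2=S P3=S  mem[L1]=58
9. P0: load  L3  bus=[BusRd]  L3: P0=S P1=S P2=I P3=I  mem[L3]=90
10. P2: load  L1  bus=[-]  L1: P0=I P1=S P2=S P3=S  mem[L1]=58
11. P2: load  L1  bus=[-]  L1: P0=I P1=S P2=S P3=S  mem[L1]=58
12. P1: store L2 := 99  bus=[BusRdX]  L2: P0=I P1=M P2=I P3=I  mem[L2]=80
13. P2: load  L3  bus=[BusRd]  L3: P0=S P1=S P2=S P3=I  mem[L3]=90
14. P1: store L3 := 5  bus=[BusRdX]  L3: P0=I P1=M P2=I P3=I  mem[L3]=90
15. P0: store L0 := 29  bus=[BusRdX,Flush]  L0: P0=M P1=I P2=I P3=I  mem[L0]=78
16. P1: load  L1  bus=[-]  L1: P0=I P1=S P2=S P3=S  mem[L1]=58
17. P1: store L0 := 48  bus=[BusRdX,Flush]  L0: P0=I P1=M P2=I P3=I  mem[L0]=29
18. P3: load  L1  bus=[-]  L1: P0=I P1=S P2=S P3=S  mem[L1]=58
19. P2: store L1 := 32  bus=[BusRdX]  L1: P0=I P1=I P2=M P3=I  mem[L1]=58
20. P1: store L2 := 35  bus=[-]  L2: P0=I P1=M P2=I P3=I  mem[L2]=80
21. P1: load  L1  bus=[BusRd,Flush]  L1: P0=I P1=S P2=S P3=I  mem[L1]=32
22. P3: load  L1  bus=[BusRd]  L1: P0=I P1=S P2=S P3=S  mem[L1]=32
23. P2: load  L1  bus=[-]  L1: P0=I P1=S P2=S P3=S  mem[L1]=32
24. P0: load  L2  bus=[BusRd,Flush]  L2: P0=S P1=S P2=I P3=I  mem[L2]=35
25. P1: load  L1  bus=[-]  L1: P0=I P1=S P2=S P3=S  mem[L1]=32
26. P0: store L2 := 44  bus=[BusRdX]  L2: P0=M P1=I P2=I P3=I  mem[L2]=35
27. P3: store L1 := 91  bus=[BusRdX]  L1: P0=I P1=I P2=I P3=M  mem[L1]=32
28. P0: load  L0  bus=[BusRd,Flush]  L0: P0=S P1=S P2=I P3=I  mem[L0]=48

state = I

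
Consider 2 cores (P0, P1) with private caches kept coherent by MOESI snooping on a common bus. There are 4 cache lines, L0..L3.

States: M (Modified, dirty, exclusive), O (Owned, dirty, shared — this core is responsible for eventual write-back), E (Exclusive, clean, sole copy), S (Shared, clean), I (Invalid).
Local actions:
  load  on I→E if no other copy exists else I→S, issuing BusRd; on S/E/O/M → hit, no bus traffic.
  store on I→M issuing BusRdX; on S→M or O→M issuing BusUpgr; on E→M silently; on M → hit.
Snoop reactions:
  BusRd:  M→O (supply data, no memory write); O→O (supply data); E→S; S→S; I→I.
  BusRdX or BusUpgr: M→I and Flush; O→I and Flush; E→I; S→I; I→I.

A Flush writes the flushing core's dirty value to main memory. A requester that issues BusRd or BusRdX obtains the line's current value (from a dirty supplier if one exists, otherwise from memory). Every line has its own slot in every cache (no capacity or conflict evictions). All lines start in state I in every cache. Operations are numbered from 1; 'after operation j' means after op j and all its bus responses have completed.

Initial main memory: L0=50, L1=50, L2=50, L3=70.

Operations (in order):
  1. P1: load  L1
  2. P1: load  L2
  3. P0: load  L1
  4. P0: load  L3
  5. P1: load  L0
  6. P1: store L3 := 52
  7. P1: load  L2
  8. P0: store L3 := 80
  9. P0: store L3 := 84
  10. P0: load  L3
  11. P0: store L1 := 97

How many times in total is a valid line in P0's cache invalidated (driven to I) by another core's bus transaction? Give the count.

invalidations = 1

1. P1: load  L1  bus=[BusRd]  L1: P0=I P1=E  mem[L1]=50
2. P1: load  L2  bus=[BusRd]  L2: P0=I P1=E  mem[L2]=50
3. P0: load  L1  bus=[BusRd]  L1: P0=S P1=S  mem[L1]=50
4. P0: load  L3  bus=[BusRd]  L3: P0=E P1=I  mem[L3]=70
5. P1: load  L0  bus=[BusRd]  L0: P0=I P1=E  mem[L0]=50
6. P1: store L3 := 52  bus=[BusRdX]  L3: P0=I P1=M  mem[L3]=70
7. P1: load  L2  bus=[-]  L2: P0=I P1=E  mem[L2]=50
8. P0: store L3 := 80  bus=[BusRdX,Flush]  L3: P0=M P1=I  mem[L3]=52
9. P0: store L3 := 84  bus=[-]  L3: P0=M P1=I  mem[L3]=52
10. P0: load  L3  bus=[-]  L3: P0=M P1=I  mem[L3]=52
11. P0: store L1 := 97  bus=[BusUpgr]  L1: P0=M P1=I  mem[L1]=50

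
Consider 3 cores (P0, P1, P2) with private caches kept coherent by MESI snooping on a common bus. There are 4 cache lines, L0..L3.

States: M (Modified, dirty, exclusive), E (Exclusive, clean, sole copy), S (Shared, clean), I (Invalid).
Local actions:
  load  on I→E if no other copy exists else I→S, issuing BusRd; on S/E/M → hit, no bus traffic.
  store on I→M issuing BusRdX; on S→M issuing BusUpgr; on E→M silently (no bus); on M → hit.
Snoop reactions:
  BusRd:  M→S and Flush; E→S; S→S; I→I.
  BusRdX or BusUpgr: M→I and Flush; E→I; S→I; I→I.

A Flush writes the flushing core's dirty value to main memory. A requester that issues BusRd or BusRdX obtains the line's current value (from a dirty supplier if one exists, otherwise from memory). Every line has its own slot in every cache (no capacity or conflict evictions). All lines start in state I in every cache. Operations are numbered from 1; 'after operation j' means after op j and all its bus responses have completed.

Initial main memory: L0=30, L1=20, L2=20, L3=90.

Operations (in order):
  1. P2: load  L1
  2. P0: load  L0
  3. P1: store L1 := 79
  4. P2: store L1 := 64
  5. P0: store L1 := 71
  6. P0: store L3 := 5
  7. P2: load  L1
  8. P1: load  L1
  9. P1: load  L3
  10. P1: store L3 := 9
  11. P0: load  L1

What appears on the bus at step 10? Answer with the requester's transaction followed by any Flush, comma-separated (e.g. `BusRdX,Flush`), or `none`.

  op1 P2: load  L1 → I/I/E on L1; bus BusRd; mem=20
  op2 P0: load  L0 → E/I/I on L0; bus BusRd; mem=30
  op3 P1: store L1 := 79 → I/M/I on L1; bus BusRdX; mem=20
  op4 P2: store L1 := 64 → I/I/M on L1; bus BusRdX Flush; mem=79
  op5 P0: store L1 := 71 → M/I/I on L1; bus BusRdX Flush; mem=64
  op6 P0: store L3 := 5 → M/I/I on L3; bus BusRdX; mem=90
  op7 P2: load  L1 → S/I/S on L1; bus BusRd Flush; mem=71
  op8 P1: load  L1 → S/S/S on L1; bus BusRd; mem=71
  op9 P1: load  L3 → S/S/I on L3; bus BusRd Flush; mem=5
  op10 P1: store L3 := 9 → I/M/I on L3; bus BusUpgr; mem=5
  op11 P0: load  L1 → S/S/S on L1; bus (none); mem=71

bus = BusUpgr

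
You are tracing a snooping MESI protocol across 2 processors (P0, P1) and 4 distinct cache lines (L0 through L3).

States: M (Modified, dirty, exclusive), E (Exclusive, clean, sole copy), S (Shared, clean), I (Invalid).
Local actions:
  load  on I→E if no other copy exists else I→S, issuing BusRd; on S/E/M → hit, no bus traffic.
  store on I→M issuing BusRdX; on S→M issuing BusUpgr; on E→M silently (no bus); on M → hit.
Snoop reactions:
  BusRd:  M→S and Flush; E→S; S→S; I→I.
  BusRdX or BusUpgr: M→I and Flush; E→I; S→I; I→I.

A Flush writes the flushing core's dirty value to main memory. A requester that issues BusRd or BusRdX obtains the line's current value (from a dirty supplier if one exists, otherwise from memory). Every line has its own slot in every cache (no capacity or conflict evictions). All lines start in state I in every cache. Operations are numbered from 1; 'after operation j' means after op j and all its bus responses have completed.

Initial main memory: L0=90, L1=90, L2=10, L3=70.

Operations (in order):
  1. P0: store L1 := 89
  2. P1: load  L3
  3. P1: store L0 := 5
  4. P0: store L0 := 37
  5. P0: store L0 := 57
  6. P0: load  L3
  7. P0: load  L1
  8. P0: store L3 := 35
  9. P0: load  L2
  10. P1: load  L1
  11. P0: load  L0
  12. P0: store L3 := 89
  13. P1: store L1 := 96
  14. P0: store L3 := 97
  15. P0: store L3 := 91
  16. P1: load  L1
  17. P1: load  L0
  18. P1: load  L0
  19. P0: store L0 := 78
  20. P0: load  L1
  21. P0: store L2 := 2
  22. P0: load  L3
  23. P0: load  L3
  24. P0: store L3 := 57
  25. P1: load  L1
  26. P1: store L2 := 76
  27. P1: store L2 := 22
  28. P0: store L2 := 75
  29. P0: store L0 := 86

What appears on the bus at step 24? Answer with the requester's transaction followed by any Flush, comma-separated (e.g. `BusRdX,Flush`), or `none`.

bus = none

  op1 P0: store L1 := 89 → M/I on L1; bus BusRdX; mem=90
  op2 P1: load  L3 → I/E on L3; bus BusRd; mem=70
  op3 P1: store L0 := 5 → I/M on L0; bus BusRdX; mem=90
  op4 P0: store L0 := 37 → M/I on L0; bus BusRdX Flush; mem=5
  op5 P0: store L0 := 57 → M/I on L0; bus (none); mem=5
  op6 P0: load  L3 → S/S on L3; bus BusRd; mem=70
  op7 P0: load  L1 → M/I on L1; bus (none); mem=90
  op8 P0: store L3 := 35 → M/I on L3; bus BusUpgr; mem=70
  op9 P0: load  L2 → E/I on L2; bus BusRd; mem=10
  op10 P1: load  L1 → S/S on L1; bus BusRd Flush; mem=89
  op11 P0: load  L0 → M/I on L0; bus (none); mem=5
  op12 P0: store L3 := 89 → M/I on L3; bus (none); mem=70
  op13 P1: store L1 := 96 → I/M on L1; bus BusUpgr; mem=89
  op14 P0: store L3 := 97 → M/I on L3; bus (none); mem=70
  op15 P0: store L3 := 91 → M/I on L3; bus (none); mem=70
  op16 P1: load  L1 → I/M on L1; bus (none); mem=89
  op17 P1: load  L0 → S/S on L0; bus BusRd Flush; mem=57
  op18 P1: load  L0 → S/S on L0; bus (none); mem=57
  op19 P0: store L0 := 78 → M/I on L0; bus BusUpgr; mem=57
  op20 P0: load  L1 → S/S on L1; bus BusRd Flush; mem=96
  op21 P0: store L2 := 2 → M/I on L2; bus (none); mem=10
  op22 P0: load  L3 → M/I on L3; bus (none); mem=70
  op23 P0: load  L3 → M/I on L3; bus (none); mem=70
  op24 P0: store L3 := 57 → M/I on L3; bus (none); mem=70
  op25 P1: load  L1 → S/S on L1; bus (none); mem=96
  op26 P1: store L2 := 76 → I/M on L2; bus BusRdX Flush; mem=2
  op27 P1: store L2 := 22 → I/M on L2; bus (none); mem=2
  op28 P0: store L2 := 75 → M/I on L2; bus BusRdX Flush; mem=22
  op29 P0: store L0 := 86 → M/I on L0; bus (none); mem=57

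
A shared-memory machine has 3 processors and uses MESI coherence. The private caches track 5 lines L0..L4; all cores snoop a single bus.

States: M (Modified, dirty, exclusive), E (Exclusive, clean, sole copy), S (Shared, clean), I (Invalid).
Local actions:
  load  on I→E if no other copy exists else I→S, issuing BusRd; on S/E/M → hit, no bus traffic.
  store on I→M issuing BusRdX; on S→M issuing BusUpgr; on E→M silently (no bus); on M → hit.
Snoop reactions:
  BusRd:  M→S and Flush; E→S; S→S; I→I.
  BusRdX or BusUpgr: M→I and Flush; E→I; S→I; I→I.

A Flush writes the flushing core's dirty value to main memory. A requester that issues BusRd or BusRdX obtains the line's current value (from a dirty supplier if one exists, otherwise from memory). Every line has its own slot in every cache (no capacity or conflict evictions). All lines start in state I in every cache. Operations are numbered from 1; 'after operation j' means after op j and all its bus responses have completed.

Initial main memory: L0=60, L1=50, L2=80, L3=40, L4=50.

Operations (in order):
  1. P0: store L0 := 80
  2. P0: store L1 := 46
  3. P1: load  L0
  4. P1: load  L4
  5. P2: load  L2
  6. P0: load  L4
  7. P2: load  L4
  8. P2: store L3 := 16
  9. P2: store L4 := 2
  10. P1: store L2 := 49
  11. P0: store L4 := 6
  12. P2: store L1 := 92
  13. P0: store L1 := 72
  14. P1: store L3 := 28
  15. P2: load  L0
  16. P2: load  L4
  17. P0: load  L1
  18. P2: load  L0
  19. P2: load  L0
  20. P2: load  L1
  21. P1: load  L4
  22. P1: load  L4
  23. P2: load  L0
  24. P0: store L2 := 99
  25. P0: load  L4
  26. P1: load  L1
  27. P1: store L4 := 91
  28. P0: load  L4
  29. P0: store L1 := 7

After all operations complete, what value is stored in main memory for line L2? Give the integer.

memory[L2] = 49

1. P0: store L0 := 80  bus=[BusRdX]  L0: P0=M P1=I P2=I  mem[L0]=60
2. P0: store L1 := 46  bus=[BusRdX]  L1: P0=M P1=I P2=I  mem[L1]=50
3. P1: load  L0  bus=[BusRd,Flush]  L0: P0=S P1=S P2=I  mem[L0]=80
4. P1: load  L4  bus=[BusRd]  L4: P0=I P1=E P2=I  mem[L4]=50
5. P2: load  L2  bus=[BusRd]  L2: P0=I P1=I P2=E  mem[L2]=80
6. P0: load  L4  bus=[BusRd]  L4: P0=S P1=S P2=I  mem[L4]=50
7. P2: load  L4  bus=[BusRd]  L4: P0=S P1=S P2=S  mem[L4]=50
8. P2: store L3 := 16  bus=[BusRdX]  L3: P0=I P1=I P2=M  mem[L3]=40
9. P2: store L4 := 2  bus=[BusUpgr]  L4: P0=I P1=I P2=M  mem[L4]=50
10. P1: store L2 := 49  bus=[BusRdX]  L2: P0=I P1=M P2=I  mem[L2]=80
11. P0: store L4 := 6  bus=[BusRdX,Flush]  L4: P0=M P1=I P2=I  mem[L4]=2
12. P2: store L1 := 92  bus=[BusRdX,Flush]  L1: P0=I P1=I P2=M  mem[L1]=46
13. P0: store L1 := 72  bus=[BusRdX,Flush]  L1: P0=M P1=I P2=I  mem[L1]=92
14. P1: store L3 := 28  bus=[BusRdX,Flush]  L3: P0=I P1=M P2=I  mem[L3]=16
15. P2: load  L0  bus=[BusRd]  L0: P0=S P1=S P2=S  mem[L0]=80
16. P2: load  L4  bus=[BusRd,Flush]  L4: P0=S P1=I P2=S  mem[L4]=6
17. P0: load  L1  bus=[-]  L1: P0=M P1=I P2=I  mem[L1]=92
18. P2: load  L0  bus=[-]  L0: P0=S P1=S P2=S  mem[L0]=80
19. P2: load  L0  bus=[-]  L0: P0=S P1=S P2=S  mem[L0]=80
20. P2: load  L1  bus=[BusRd,Flush]  L1: P0=S P1=I P2=S  mem[L1]=72
21. P1: load  L4  bus=[BusRd]  L4: P0=S P1=S P2=S  mem[L4]=6
22. P1: load  L4  bus=[-]  L4: P0=S P1=S P2=S  mem[L4]=6
23. P2: load  L0  bus=[-]  L0: P0=S P1=S P2=S  mem[L0]=80
24. P0: store L2 := 99  bus=[BusRdX,Flush]  L2: P0=M P1=I P2=I  mem[L2]=49
25. P0: load  L4  bus=[-]  L4: P0=S P1=S P2=S  mem[L4]=6
26. P1: load  L1  bus=[BusRd]  L1: P0=S P1=S P2=S  mem[L1]=72
27. P1: store L4 := 91  bus=[BusUpgr]  L4: P0=I P1=M P2=I  mem[L4]=6
28. P0: load  L4  bus=[BusRd,Flush]  L4: P0=S P1=S P2=I  mem[L4]=91
29. P0: store L1 := 7  bus=[BusUpgr]  L1: P0=M P1=I P2=I  mem[L1]=72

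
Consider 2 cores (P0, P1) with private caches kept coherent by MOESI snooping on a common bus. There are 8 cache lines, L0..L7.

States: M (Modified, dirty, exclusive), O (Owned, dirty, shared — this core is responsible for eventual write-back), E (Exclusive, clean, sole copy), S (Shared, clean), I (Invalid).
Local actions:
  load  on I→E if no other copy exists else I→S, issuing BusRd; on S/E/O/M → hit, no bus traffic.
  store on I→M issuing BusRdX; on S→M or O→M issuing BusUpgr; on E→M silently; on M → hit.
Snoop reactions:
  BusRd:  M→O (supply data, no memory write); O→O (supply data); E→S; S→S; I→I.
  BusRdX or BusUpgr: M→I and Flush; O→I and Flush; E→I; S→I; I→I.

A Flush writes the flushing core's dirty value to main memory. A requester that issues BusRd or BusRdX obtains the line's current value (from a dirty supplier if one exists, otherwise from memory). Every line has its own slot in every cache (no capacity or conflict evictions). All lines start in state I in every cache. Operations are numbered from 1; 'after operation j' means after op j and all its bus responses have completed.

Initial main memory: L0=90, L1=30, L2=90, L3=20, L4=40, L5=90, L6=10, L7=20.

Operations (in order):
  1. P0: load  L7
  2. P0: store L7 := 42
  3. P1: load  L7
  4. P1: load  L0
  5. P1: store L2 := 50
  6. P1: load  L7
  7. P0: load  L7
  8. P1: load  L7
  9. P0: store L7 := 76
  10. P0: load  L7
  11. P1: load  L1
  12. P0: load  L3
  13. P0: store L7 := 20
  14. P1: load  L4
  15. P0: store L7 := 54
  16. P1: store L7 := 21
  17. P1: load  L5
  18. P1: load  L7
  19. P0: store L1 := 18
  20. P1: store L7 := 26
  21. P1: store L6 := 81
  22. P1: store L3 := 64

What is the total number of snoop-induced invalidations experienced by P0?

invalidations = 2

  op1 P0: load  L7 → E/I on L7; bus BusRd; mem=20
  op2 P0: store L7 := 42 → M/I on L7; bus (none); mem=20
  op3 P1: load  L7 → O/S on L7; bus BusRd; mem=20
  op4 P1: load  L0 → I/E on L0; bus BusRd; mem=90
  op5 P1: store L2 := 50 → I/M on L2; bus BusRdX; mem=90
  op6 P1: load  L7 → O/S on L7; bus (none); mem=20
  op7 P0: load  L7 → O/S on L7; bus (none); mem=20
  op8 P1: load  L7 → O/S on L7; bus (none); mem=20
  op9 P0: store L7 := 76 → M/I on L7; bus BusUpgr; mem=20
  op10 P0: load  L7 → M/I on L7; bus (none); mem=20
  op11 P1: load  L1 → I/E on L1; bus BusRd; mem=30
  op12 P0: load  L3 → E/I on L3; bus BusRd; mem=20
  op13 P0: store L7 := 20 → M/I on L7; bus (none); mem=20
  op14 P1: load  L4 → I/E on L4; bus BusRd; mem=40
  op15 P0: store L7 := 54 → M/I on L7; bus (none); mem=20
  op16 P1: store L7 := 21 → I/M on L7; bus BusRdX Flush; mem=54
  op17 P1: load  L5 → I/E on L5; bus BusRd; mem=90
  op18 P1: load  L7 → I/M on L7; bus (none); mem=54
  op19 P0: store L1 := 18 → M/I on L1; bus BusRdX; mem=30
  op20 P1: store L7 := 26 → I/M on L7; bus (none); mem=54
  op21 P1: store L6 := 81 → I/M on L6; bus BusRdX; mem=10
  op22 P1: store L3 := 64 → I/M on L3; bus BusRdX; mem=20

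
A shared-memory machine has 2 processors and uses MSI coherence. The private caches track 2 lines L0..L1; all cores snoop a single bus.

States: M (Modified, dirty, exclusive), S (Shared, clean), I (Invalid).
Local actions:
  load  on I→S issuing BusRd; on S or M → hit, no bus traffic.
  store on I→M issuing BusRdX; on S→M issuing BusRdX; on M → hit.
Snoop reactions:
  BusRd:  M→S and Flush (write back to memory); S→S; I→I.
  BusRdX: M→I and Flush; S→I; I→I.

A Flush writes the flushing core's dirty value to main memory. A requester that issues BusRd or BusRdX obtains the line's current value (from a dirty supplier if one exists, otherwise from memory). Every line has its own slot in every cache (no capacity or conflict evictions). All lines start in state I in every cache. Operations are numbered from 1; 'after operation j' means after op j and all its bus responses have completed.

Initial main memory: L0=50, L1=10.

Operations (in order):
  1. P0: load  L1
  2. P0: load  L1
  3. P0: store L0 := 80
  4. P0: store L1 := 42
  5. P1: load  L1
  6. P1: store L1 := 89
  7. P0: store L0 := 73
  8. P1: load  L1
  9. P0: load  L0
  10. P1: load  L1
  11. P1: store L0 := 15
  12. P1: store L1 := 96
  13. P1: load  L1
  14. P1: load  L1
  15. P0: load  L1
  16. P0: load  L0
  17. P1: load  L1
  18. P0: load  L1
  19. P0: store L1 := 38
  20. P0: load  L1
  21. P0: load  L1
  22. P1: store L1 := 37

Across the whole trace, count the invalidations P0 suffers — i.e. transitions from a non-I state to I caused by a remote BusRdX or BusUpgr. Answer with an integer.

1. P0: load  L1  bus=[BusRd]  L1: P0=S P1=I  mem[L1]=10
2. P0: load  L1  bus=[-]  L1: P0=S P1=I  mem[L1]=10
3. P0: store L0 := 80  bus=[BusRdX]  L0: P0=M P1=I  mem[L0]=50
4. P0: store L1 := 42  bus=[BusRdX]  L1: P0=M P1=I  mem[L1]=10
5. P1: load  L1  bus=[BusRd,Flush]  L1: P0=S P1=S  mem[L1]=42
6. P1: store L1 := 89  bus=[BusRdX]  L1: P0=I P1=M  mem[L1]=42
7. P0: store L0 := 73  bus=[-]  L0: P0=M P1=I  mem[L0]=50
8. P1: load  L1  bus=[-]  L1: P0=I P1=M  mem[L1]=42
9. P0: load  L0  bus=[-]  L0: P0=M P1=I  mem[L0]=50
10. P1: load  L1  bus=[-]  L1: P0=I P1=M  mem[L1]=42
11. P1: store L0 := 15  bus=[BusRdX,Flush]  L0: P0=I P1=M  mem[L0]=73
12. P1: store L1 := 96  bus=[-]  L1: P0=I P1=M  mem[L1]=42
13. P1: load  L1  bus=[-]  L1: P0=I P1=M  mem[L1]=42
14. P1: load  L1  bus=[-]  L1: P0=I P1=M  mem[L1]=42
15. P0: load  L1  bus=[BusRd,Flush]  L1: P0=S P1=S  mem[L1]=96
16. P0: load  L0  bus=[BusRd,Flush]  L0: P0=S P1=S  mem[L0]=15
17. P1: load  L1  bus=[-]  L1: P0=S P1=S  mem[L1]=96
18. P0: load  L1  bus=[-]  L1: P0=S P1=S  mem[L1]=96
19. P0: store L1 := 38  bus=[BusRdX]  L1: P0=M P1=I  mem[L1]=96
20. P0: load  L1  bus=[-]  L1: P0=M P1=I  mem[L1]=96
21. P0: load  L1  bus=[-]  L1: P0=M P1=I  mem[L1]=96
22. P1: store L1 := 37  bus=[BusRdX,Flush]  L1: P0=I P1=M  mem[L1]=38

invalidations = 3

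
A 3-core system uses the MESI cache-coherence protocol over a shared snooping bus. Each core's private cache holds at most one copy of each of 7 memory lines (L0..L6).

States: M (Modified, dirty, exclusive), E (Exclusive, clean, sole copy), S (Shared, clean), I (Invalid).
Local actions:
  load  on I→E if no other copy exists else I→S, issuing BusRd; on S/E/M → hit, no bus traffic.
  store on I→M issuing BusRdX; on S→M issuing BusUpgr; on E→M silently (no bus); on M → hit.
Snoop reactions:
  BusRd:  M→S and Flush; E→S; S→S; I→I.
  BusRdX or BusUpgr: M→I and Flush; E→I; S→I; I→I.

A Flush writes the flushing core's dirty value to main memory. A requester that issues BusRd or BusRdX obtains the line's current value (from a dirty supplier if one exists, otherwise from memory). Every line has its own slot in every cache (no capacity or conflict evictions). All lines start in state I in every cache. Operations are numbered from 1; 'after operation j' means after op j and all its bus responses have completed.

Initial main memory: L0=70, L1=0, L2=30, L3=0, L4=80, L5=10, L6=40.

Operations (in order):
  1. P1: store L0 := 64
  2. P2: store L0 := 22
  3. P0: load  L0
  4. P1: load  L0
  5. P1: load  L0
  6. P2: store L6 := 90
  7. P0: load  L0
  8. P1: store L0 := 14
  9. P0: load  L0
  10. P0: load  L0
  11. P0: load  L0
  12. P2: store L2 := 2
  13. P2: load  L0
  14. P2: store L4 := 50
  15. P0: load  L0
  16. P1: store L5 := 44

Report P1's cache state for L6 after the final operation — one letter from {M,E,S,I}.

[1] P1: store L0 := 64 | P0:I, P1:M(64), P2:I | bus: BusRdX
[2] P2: store L0 := 22 | P0:I, P1:I, P2:M(22) | bus: BusRdX,Flush
[3] P0: load  L0 | P0:S(22), P1:I, P2:S(22) | bus: BusRd,Flush
[4] P1: load  L0 | P0:S(22), P1:S(22), P2:S(22) | bus: BusRd
[5] P1: load  L0 | P0:S(22), P1:S(22), P2:S(22) | bus: none
[6] P2: store L6 := 90 | P0:I, P1:I, P2:M(90) | bus: BusRdX
[7] P0: load  L0 | P0:S(22), P1:S(22), P2:S(22) | bus: none
[8] P1: store L0 := 14 | P0:I, P1:M(14), P2:I | bus: BusUpgr
[9] P0: load  L0 | P0:S(14), P1:S(14), P2:I | bus: BusRd,Flush
[10] P0: load  L0 | P0:S(14), P1:S(14), P2:I | bus: none
[11] P0: load  L0 | P0:S(14), P1:S(14), P2:I | bus: none
[12] P2: store L2 := 2 | P0:I, P1:I, P2:M(2) | bus: BusRdX
[13] P2: load  L0 | P0:S(14), P1:S(14), P2:S(14) | bus: BusRd
[14] P2: store L4 := 50 | P0:I, P1:I, P2:M(50) | bus: BusRdX
[15] P0: load  L0 | P0:S(14), P1:S(14), P2:S(14) | bus: none
[16] P1: store L5 := 44 | P0:I, P1:M(44), P2:I | bus: BusRdX

state = I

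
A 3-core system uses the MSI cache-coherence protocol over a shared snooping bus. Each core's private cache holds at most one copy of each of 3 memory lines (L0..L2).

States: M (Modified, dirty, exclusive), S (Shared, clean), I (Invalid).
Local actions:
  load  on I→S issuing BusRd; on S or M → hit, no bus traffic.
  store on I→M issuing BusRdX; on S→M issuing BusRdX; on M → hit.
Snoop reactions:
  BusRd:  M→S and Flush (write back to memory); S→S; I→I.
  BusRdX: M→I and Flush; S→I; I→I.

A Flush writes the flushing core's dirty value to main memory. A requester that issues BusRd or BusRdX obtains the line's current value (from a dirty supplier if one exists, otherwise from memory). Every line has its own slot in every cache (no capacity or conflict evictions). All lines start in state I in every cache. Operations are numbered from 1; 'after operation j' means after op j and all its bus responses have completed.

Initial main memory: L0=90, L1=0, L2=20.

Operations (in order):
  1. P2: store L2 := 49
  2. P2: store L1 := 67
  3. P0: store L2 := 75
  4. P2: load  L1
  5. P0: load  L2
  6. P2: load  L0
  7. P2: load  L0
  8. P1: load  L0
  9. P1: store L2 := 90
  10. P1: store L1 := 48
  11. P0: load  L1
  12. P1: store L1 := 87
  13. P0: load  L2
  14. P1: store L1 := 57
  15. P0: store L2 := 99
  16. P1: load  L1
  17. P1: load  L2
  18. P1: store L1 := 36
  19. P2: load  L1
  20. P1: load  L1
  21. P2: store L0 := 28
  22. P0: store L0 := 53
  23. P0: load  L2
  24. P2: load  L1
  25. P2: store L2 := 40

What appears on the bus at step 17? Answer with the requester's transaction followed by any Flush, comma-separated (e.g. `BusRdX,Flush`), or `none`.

  op1 P2: store L2 := 49 → I/I/M on L2; bus BusRdX; mem=20
  op2 P2: store L1 := 67 → I/I/M on L1; bus BusRdX; mem=0
  op3 P0: store L2 := 75 → M/I/I on L2; bus BusRdX Flush; mem=49
  op4 P2: load  L1 → I/I/M on L1; bus (none); mem=0
  op5 P0: load  L2 → M/I/I on L2; bus (none); mem=49
  op6 P2: load  L0 → I/I/S on L0; bus BusRd; mem=90
  op7 P2: load  L0 → I/I/S on L0; bus (none); mem=90
  op8 P1: load  L0 → I/S/S on L0; bus BusRd; mem=90
  op9 P1: store L2 := 90 → I/M/I on L2; bus BusRdX Flush; mem=75
  op10 P1: store L1 := 48 → I/M/I on L1; bus BusRdX Flush; mem=67
  op11 P0: load  L1 → S/S/I on L1; bus BusRd Flush; mem=48
  op12 P1: store L1 := 87 → I/M/I on L1; bus BusRdX; mem=48
  op13 P0: load  L2 → S/S/I on L2; bus BusRd Flush; mem=90
  op14 P1: store L1 := 57 → I/M/I on L1; bus (none); mem=48
  op15 P0: store L2 := 99 → M/I/I on L2; bus BusRdX; mem=90
  op16 P1: load  L1 → I/M/I on L1; bus (none); mem=48
  op17 P1: load  L2 → S/S/I on L2; bus BusRd Flush; mem=99
  op18 P1: store L1 := 36 → I/M/I on L1; bus (none); mem=48
  op19 P2: load  L1 → I/S/S on L1; bus BusRd Flush; mem=36
  op20 P1: load  L1 → I/S/S on L1; bus (none); mem=36
  op21 P2: store L0 := 28 → I/I/M on L0; bus BusRdX; mem=90
  op22 P0: store L0 := 53 → M/I/I on L0; bus BusRdX Flush; mem=28
  op23 P0: load  L2 → S/S/I on L2; bus (none); mem=99
  op24 P2: load  L1 → I/S/S on L1; bus (none); mem=36
  op25 P2: store L2 := 40 → I/I/M on L2; bus BusRdX; mem=99

bus = BusRd,Flush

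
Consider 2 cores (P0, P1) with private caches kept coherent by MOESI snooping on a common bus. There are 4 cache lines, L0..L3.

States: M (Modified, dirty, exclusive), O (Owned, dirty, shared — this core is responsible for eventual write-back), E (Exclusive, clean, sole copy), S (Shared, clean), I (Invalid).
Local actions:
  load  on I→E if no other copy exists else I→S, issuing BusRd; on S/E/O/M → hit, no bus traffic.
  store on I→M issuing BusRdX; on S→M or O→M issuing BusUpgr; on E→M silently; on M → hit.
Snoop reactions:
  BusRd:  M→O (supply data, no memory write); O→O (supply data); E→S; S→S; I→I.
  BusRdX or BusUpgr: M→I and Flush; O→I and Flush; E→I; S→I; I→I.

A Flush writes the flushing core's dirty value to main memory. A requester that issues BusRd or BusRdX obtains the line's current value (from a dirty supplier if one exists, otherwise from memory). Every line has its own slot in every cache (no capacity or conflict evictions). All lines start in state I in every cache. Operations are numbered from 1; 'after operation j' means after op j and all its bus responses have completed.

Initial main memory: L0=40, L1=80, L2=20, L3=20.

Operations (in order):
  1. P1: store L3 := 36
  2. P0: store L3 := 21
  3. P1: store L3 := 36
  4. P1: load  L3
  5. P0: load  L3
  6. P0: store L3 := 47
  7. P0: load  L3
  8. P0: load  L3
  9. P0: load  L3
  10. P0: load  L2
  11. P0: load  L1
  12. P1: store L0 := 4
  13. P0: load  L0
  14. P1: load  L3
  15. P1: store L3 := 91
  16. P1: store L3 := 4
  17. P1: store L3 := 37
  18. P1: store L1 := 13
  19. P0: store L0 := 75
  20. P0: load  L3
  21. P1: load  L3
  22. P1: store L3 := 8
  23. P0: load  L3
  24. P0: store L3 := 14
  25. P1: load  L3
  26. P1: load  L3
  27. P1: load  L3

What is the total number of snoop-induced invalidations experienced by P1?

  op1 P1: store L3 := 36 → I/M on L3; bus BusRdX; mem=20
  op2 P0: store L3 := 21 → M/I on L3; bus BusRdX Flush; mem=36
  op3 P1: store L3 := 36 → I/M on L3; bus BusRdX Flush; mem=21
  op4 P1: load  L3 → I/M on L3; bus (none); mem=21
  op5 P0: load  L3 → S/O on L3; bus BusRd; mem=21
  op6 P0: store L3 := 47 → M/I on L3; bus BusUpgr Flush; mem=36
  op7 P0: load  L3 → M/I on L3; bus (none); mem=36
  op8 P0: load  L3 → M/I on L3; bus (none); mem=36
  op9 P0: load  L3 → M/I on L3; bus (none); mem=36
  op10 P0: load  L2 → E/I on L2; bus BusRd; mem=20
  op11 P0: load  L1 → E/I on L1; bus BusRd; mem=80
  op12 P1: store L0 := 4 → I/M on L0; bus BusRdX; mem=40
  op13 P0: load  L0 → S/O on L0; bus BusRd; mem=40
  op14 P1: load  L3 → O/S on L3; bus BusRd; mem=36
  op15 P1: store L3 := 91 → I/M on L3; bus BusUpgr Flush; mem=47
  op16 P1: store L3 := 4 → I/M on L3; bus (none); mem=47
  op17 P1: store L3 := 37 → I/M on L3; bus (none); mem=47
  op18 P1: store L1 := 13 → I/M on L1; bus BusRdX; mem=80
  op19 P0: store L0 := 75 → M/I on L0; bus BusUpgr Flush; mem=4
  op20 P0: load  L3 → S/O on L3; bus BusRd; mem=47
  op21 P1: load  L3 → S/O on L3; bus (none); mem=47
  op22 P1: store L3 := 8 → I/M on L3; bus BusUpgr; mem=47
  op23 P0: load  L3 → S/O on L3; bus BusRd; mem=47
  op24 P0: store L3 := 14 → M/I on L3; bus BusUpgr Flush; mem=8
  op25 P1: load  L3 → O/S on L3; bus BusRd; mem=8
  op26 P1: load  L3 → O/S on L3; bus (none); mem=8
  op27 P1: load  L3 → O/S on L3; bus (none); mem=8

invalidations = 4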